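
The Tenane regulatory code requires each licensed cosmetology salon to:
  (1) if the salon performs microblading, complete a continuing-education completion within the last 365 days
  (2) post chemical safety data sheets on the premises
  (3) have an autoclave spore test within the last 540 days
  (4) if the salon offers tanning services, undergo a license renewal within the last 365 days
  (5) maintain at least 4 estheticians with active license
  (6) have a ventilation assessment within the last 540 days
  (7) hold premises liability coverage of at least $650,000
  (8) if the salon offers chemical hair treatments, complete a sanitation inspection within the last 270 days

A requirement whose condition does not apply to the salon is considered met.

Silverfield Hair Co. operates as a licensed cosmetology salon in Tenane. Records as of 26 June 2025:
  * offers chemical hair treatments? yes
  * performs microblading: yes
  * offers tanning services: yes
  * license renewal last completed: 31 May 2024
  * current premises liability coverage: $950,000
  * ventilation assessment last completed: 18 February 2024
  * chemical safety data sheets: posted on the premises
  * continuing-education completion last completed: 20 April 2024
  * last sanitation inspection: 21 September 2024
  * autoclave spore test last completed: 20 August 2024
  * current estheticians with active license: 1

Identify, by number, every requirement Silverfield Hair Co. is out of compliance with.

1. condition 'performs microblading' holds; continuing-education completion 432 days ago vs limit 365 → not met
2. chemical safety data sheets present → met
3. autoclave spore test 310 days ago vs limit 540 → met
4. condition 'offers tanning services' holds; license renewal 391 days ago vs limit 365 → not met
5. estheticians with active license 1 < 4 → not met
6. ventilation assessment 494 days ago vs limit 540 → met
7. premises liability coverage $950,000 ≥ $650,000 → met
8. condition 'offers chemical hair treatments' holds; sanitation inspection 278 days ago vs limit 270 → not met
Not met: 1, 4, 5, 8

1, 4, 5, 8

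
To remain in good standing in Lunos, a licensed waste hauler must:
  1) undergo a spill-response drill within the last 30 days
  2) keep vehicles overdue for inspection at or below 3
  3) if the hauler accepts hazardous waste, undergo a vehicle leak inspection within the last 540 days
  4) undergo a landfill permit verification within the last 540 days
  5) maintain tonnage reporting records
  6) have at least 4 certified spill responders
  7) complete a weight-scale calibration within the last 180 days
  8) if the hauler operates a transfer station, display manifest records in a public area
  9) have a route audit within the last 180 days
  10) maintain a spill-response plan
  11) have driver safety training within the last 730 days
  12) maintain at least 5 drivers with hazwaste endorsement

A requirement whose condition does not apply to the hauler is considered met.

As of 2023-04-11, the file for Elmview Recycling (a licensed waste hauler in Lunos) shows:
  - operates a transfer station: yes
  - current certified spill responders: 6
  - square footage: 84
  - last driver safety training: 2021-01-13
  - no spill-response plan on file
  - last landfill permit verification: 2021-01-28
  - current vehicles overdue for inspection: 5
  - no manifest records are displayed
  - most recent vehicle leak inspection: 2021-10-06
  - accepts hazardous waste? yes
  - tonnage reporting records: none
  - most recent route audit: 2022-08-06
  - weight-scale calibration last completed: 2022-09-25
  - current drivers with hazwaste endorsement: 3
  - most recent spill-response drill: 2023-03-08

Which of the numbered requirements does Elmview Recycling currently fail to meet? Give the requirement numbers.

1, 2, 3, 4, 5, 7, 8, 9, 10, 11, 12

1. spill-response drill 34 days ago vs limit 30 → not met
2. vehicles overdue for inspection 5 > 3 → not met
3. condition 'accepts hazardous waste' holds; vehicle leak inspection 552 days ago vs limit 540 → not met
4. landfill permit verification 803 days ago vs limit 540 → not met
5. tonnage reporting records absent → not met
6. certified spill responders 6 ≥ 4 → met
7. weight-scale calibration 198 days ago vs limit 180 → not met
8. condition 'operates a transfer station' holds; manifest records absent → not met
9. route audit 248 days ago vs limit 180 → not met
10. spill-response plan absent → not met
11. driver safety training 818 days ago vs limit 730 → not met
12. drivers with hazwaste endorsement 3 < 5 → not met
Not met: 1, 2, 3, 4, 5, 7, 8, 9, 10, 11, 12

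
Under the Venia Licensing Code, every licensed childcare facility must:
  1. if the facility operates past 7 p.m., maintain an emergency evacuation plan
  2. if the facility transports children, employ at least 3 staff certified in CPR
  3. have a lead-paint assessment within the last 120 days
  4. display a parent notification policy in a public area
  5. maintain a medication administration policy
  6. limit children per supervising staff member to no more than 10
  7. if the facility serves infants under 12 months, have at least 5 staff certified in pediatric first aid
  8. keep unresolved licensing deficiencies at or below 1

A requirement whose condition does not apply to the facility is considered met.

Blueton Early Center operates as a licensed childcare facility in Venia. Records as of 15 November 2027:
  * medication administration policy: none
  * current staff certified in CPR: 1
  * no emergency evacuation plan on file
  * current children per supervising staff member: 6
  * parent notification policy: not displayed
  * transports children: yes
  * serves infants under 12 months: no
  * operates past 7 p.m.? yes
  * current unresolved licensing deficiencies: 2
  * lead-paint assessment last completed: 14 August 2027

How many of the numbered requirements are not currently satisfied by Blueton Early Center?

5

1. condition 'operates past 7 p.m.' holds; emergency evacuation plan absent → not met
2. condition 'transports children' holds; staff certified in CPR 1 < 3 → not met
3. lead-paint assessment 93 days ago vs limit 120 → met
4. parent notification policy absent → not met
5. medication administration policy absent → not met
6. children per supervising staff member 6 ≤ 10 → met
7. condition 'serves infants under 12 months' does not hold → requirement n/a → met
8. unresolved licensing deficiencies 2 > 1 → not met
Not met: 5 of 8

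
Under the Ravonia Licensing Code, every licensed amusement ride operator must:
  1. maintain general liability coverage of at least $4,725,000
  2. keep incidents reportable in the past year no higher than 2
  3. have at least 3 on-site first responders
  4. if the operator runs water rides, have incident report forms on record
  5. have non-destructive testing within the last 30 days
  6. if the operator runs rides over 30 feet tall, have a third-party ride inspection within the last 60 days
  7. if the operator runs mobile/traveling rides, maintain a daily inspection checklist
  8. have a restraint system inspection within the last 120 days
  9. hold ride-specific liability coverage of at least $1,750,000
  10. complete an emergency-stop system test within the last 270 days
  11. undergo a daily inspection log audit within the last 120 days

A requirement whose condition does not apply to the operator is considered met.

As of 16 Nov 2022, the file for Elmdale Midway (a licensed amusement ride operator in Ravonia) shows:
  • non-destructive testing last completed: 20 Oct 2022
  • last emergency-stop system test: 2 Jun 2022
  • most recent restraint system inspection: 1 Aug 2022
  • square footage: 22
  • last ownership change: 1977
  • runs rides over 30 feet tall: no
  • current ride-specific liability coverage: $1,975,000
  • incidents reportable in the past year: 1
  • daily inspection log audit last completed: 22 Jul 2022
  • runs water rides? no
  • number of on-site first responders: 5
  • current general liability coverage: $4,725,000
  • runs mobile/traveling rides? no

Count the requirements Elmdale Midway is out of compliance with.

1. general liability coverage $4,725,000 ≥ $4,725,000 → met
2. incidents reportable in the past year 1 ≤ 2 → met
3. on-site first responders 5 ≥ 3 → met
4. condition 'runs water rides' does not hold → requirement n/a → met
5. non-destructive testing 27 days ago vs limit 30 → met
6. condition 'runs rides over 30 feet tall' does not hold → requirement n/a → met
7. condition 'runs mobile/traveling rides' does not hold → requirement n/a → met
8. restraint system inspection 107 days ago vs limit 120 → met
9. ride-specific liability coverage $1,975,000 ≥ $1,750,000 → met
10. emergency-stop system test 167 days ago vs limit 270 → met
11. daily inspection log audit 117 days ago vs limit 120 → met
Not met: 0 of 11

0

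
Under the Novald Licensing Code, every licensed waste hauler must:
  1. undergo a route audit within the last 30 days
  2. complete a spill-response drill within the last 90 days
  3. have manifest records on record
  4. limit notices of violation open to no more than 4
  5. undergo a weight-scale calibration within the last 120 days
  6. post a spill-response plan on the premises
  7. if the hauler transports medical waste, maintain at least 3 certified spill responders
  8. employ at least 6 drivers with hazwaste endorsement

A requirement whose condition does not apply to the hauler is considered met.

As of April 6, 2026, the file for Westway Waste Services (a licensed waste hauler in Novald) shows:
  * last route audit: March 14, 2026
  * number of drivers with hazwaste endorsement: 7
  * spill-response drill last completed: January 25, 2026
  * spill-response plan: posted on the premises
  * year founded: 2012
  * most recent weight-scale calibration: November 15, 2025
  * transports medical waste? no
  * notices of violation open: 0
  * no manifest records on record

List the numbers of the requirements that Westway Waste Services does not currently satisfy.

3, 5

1. route audit 23 days ago vs limit 30 → met
2. spill-response drill 71 days ago vs limit 90 → met
3. manifest records absent → not met
4. notices of violation open 0 ≤ 4 → met
5. weight-scale calibration 142 days ago vs limit 120 → not met
6. spill-response plan present → met
7. condition 'transports medical waste' does not hold → requirement n/a → met
8. drivers with hazwaste endorsement 7 ≥ 6 → met
Not met: 3, 5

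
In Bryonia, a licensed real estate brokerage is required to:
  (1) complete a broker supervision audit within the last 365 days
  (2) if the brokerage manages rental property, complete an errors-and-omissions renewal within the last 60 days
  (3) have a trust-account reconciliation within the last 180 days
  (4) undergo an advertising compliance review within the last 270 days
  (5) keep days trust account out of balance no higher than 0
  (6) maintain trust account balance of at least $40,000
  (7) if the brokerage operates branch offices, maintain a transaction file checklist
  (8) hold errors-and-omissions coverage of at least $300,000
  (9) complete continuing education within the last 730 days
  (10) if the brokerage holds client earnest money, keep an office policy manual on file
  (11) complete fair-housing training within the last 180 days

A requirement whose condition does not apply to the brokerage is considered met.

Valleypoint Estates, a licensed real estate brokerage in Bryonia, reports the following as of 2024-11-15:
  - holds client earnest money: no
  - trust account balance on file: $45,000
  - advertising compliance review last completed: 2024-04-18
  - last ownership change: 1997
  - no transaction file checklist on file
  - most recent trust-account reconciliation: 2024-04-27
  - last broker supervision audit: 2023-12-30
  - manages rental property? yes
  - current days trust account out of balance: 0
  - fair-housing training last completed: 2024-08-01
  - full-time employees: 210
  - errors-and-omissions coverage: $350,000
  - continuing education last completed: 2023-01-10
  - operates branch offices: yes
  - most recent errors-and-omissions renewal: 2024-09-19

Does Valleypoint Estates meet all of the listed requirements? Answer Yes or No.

No

1. broker supervision audit 321 days ago vs limit 365 → met
2. condition 'manages rental property' holds; errors-and-omissions renewal 57 days ago vs limit 60 → met
3. trust-account reconciliation 202 days ago vs limit 180 → not met
4. advertising compliance review 211 days ago vs limit 270 → met
5. days trust account out of balance 0 ≤ 0 → met
6. trust account balance $45,000 ≥ $40,000 → met
7. condition 'operates branch offices' holds; transaction file checklist absent → not met
8. errors-and-omissions coverage $350,000 ≥ $300,000 → met
9. continuing education 675 days ago vs limit 730 → met
10. condition 'holds client earnest money' does not hold → requirement n/a → met
11. fair-housing training 106 days ago vs limit 180 → met
Not met: 3, 7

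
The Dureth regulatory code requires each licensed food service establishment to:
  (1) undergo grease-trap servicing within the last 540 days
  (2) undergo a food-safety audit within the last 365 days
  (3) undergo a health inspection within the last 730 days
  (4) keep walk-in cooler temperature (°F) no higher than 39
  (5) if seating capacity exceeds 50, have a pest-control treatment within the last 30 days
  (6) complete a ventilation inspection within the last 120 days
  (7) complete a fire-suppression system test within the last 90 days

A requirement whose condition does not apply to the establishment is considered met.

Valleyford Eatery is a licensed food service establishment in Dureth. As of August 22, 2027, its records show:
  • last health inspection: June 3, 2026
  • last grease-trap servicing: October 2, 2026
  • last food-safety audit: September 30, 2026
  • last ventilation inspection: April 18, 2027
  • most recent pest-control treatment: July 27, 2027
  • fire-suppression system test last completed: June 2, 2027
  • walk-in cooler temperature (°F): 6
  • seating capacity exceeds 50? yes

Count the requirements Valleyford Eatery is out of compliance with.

1

1. grease-trap servicing 324 days ago vs limit 540 → met
2. food-safety audit 326 days ago vs limit 365 → met
3. health inspection 445 days ago vs limit 730 → met
4. walk-in cooler temperature (°F) 6 ≤ 39 → met
5. condition 'seating capacity exceeds 50' holds; pest-control treatment 26 days ago vs limit 30 → met
6. ventilation inspection 126 days ago vs limit 120 → not met
7. fire-suppression system test 81 days ago vs limit 90 → met
Not met: 1 of 7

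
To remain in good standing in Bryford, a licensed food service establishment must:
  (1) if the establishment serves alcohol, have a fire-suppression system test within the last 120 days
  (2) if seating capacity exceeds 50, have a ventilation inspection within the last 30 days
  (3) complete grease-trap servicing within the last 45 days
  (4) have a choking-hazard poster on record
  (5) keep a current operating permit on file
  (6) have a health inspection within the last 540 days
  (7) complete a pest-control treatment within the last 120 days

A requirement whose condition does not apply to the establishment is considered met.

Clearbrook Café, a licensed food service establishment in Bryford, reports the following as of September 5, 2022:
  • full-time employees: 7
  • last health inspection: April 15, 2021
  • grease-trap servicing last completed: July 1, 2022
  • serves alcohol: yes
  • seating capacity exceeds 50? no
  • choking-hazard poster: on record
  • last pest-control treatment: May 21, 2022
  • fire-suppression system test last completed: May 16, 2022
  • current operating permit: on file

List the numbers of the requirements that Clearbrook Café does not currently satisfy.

1. condition 'serves alcohol' holds; fire-suppression system test 112 days ago vs limit 120 → met
2. condition 'seating capacity exceeds 50' does not hold → requirement n/a → met
3. grease-trap servicing 66 days ago vs limit 45 → not met
4. choking-hazard poster present → met
5. current operating permit present → met
6. health inspection 508 days ago vs limit 540 → met
7. pest-control treatment 107 days ago vs limit 120 → met
Not met: 3

3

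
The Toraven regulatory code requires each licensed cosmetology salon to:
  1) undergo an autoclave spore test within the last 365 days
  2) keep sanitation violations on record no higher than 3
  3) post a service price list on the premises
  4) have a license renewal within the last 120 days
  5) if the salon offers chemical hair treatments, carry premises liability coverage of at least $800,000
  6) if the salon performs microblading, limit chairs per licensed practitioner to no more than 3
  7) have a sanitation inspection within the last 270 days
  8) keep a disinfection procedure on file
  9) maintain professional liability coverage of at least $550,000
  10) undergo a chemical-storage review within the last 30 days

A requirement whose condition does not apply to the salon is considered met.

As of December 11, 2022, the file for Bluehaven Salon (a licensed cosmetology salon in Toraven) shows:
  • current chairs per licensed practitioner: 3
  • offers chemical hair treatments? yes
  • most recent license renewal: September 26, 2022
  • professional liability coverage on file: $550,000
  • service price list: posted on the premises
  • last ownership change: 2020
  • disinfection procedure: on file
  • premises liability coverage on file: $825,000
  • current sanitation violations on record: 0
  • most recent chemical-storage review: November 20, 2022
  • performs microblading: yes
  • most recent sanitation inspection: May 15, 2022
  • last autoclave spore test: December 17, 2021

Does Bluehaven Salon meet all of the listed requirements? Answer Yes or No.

Yes

1. autoclave spore test 359 days ago vs limit 365 → met
2. sanitation violations on record 0 ≤ 3 → met
3. service price list present → met
4. license renewal 76 days ago vs limit 120 → met
5. condition 'offers chemical hair treatments' holds; premises liability coverage $825,000 ≥ $800,000 → met
6. condition 'performs microblading' holds; chairs per licensed practitioner 3 ≤ 3 → met
7. sanitation inspection 210 days ago vs limit 270 → met
8. disinfection procedure present → met
9. professional liability coverage $550,000 ≥ $550,000 → met
10. chemical-storage review 21 days ago vs limit 30 → met
All met.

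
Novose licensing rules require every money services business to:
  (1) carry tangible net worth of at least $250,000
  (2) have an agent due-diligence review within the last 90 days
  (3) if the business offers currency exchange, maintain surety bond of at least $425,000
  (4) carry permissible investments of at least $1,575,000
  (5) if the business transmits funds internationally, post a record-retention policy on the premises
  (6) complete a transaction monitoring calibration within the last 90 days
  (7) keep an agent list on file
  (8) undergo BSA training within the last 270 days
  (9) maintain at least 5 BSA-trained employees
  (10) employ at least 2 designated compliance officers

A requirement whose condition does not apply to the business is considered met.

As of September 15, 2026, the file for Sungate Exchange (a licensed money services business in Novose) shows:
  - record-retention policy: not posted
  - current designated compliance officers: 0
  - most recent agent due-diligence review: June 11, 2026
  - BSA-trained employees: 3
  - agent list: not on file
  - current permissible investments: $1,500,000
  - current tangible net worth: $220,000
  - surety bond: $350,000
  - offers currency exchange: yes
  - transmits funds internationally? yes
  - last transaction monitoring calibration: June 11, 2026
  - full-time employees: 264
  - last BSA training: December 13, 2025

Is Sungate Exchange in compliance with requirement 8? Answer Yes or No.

No

8. BSA training 276 days ago vs limit 270 → not met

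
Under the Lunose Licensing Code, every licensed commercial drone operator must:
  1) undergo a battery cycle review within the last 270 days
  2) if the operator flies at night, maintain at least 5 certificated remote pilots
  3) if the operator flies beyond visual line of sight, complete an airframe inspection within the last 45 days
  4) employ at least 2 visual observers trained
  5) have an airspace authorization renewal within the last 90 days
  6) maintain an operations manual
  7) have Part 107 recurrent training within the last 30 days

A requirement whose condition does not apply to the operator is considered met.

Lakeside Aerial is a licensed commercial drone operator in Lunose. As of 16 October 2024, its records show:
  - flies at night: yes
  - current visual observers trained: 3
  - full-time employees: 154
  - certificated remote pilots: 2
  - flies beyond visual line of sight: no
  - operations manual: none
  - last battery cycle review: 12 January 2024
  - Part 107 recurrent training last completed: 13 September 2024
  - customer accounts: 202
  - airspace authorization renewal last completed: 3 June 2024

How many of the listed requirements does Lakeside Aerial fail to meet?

1. battery cycle review 278 days ago vs limit 270 → not met
2. condition 'flies at night' holds; certificated remote pilots 2 < 5 → not met
3. condition 'flies beyond visual line of sight' does not hold → requirement n/a → met
4. visual observers trained 3 ≥ 2 → met
5. airspace authorization renewal 135 days ago vs limit 90 → not met
6. operations manual absent → not met
7. Part 107 recurrent training 33 days ago vs limit 30 → not met
Not met: 5 of 7

5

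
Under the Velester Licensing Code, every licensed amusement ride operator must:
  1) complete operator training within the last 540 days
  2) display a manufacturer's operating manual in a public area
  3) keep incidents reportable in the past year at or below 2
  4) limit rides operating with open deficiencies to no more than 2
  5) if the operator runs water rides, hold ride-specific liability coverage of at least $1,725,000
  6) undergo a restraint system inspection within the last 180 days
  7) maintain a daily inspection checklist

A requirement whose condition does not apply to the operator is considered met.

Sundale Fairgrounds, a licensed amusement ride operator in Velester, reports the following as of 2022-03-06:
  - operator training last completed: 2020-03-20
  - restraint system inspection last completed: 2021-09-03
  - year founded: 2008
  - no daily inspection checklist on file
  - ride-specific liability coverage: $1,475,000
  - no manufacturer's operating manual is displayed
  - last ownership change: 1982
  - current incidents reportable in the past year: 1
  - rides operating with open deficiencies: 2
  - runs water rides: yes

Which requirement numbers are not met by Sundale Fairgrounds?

1. operator training 716 days ago vs limit 540 → not met
2. manufacturer's operating manual absent → not met
3. incidents reportable in the past year 1 ≤ 2 → met
4. rides operating with open deficiencies 2 ≤ 2 → met
5. condition 'runs water rides' holds; ride-specific liability coverage $1,475,000 < $1,725,000 → not met
6. restraint system inspection 184 days ago vs limit 180 → not met
7. daily inspection checklist absent → not met
Not met: 1, 2, 5, 6, 7

1, 2, 5, 6, 7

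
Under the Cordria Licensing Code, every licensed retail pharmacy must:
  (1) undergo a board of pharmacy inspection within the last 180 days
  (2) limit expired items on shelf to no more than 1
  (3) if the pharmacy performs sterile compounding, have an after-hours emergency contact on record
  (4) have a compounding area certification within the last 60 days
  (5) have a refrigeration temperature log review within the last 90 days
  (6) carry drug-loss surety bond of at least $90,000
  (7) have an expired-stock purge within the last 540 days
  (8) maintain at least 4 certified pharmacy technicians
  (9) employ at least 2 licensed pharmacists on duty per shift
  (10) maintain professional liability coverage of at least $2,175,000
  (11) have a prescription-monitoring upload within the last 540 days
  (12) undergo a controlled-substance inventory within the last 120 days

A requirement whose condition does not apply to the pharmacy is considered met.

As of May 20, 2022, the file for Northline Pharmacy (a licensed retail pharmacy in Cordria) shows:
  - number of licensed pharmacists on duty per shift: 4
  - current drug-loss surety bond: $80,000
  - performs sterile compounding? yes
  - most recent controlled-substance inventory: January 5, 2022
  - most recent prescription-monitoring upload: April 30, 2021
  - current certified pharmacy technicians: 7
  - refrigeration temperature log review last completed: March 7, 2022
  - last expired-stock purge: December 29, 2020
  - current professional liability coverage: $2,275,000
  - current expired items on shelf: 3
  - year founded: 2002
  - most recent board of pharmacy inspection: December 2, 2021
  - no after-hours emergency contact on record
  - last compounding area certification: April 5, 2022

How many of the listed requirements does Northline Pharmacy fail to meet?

4

1. board of pharmacy inspection 169 days ago vs limit 180 → met
2. expired items on shelf 3 > 1 → not met
3. condition 'performs sterile compounding' holds; after-hours emergency contact absent → not met
4. compounding area certification 45 days ago vs limit 60 → met
5. refrigeration temperature log review 74 days ago vs limit 90 → met
6. drug-loss surety bond $80,000 < $90,000 → not met
7. expired-stock purge 507 days ago vs limit 540 → met
8. certified pharmacy technicians 7 ≥ 4 → met
9. licensed pharmacists on duty per shift 4 ≥ 2 → met
10. professional liability coverage $2,275,000 ≥ $2,175,000 → met
11. prescription-monitoring upload 385 days ago vs limit 540 → met
12. controlled-substance inventory 135 days ago vs limit 120 → not met
Not met: 4 of 12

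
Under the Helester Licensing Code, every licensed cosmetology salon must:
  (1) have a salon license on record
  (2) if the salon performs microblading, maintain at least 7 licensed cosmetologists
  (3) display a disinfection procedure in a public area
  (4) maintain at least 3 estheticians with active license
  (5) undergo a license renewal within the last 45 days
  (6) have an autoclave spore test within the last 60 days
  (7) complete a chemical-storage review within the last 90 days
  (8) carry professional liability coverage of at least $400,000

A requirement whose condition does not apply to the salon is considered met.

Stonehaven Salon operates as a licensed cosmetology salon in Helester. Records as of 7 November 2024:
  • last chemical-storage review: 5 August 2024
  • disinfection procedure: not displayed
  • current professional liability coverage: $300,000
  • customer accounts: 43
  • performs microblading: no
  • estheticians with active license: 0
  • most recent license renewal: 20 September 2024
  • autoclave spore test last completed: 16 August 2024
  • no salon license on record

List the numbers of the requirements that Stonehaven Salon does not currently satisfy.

1, 3, 4, 5, 6, 7, 8

1. salon license absent → not met
2. condition 'performs microblading' does not hold → requirement n/a → met
3. disinfection procedure absent → not met
4. estheticians with active license 0 < 3 → not met
5. license renewal 48 days ago vs limit 45 → not met
6. autoclave spore test 83 days ago vs limit 60 → not met
7. chemical-storage review 94 days ago vs limit 90 → not met
8. professional liability coverage $300,000 < $400,000 → not met
Not met: 1, 3, 4, 5, 6, 7, 8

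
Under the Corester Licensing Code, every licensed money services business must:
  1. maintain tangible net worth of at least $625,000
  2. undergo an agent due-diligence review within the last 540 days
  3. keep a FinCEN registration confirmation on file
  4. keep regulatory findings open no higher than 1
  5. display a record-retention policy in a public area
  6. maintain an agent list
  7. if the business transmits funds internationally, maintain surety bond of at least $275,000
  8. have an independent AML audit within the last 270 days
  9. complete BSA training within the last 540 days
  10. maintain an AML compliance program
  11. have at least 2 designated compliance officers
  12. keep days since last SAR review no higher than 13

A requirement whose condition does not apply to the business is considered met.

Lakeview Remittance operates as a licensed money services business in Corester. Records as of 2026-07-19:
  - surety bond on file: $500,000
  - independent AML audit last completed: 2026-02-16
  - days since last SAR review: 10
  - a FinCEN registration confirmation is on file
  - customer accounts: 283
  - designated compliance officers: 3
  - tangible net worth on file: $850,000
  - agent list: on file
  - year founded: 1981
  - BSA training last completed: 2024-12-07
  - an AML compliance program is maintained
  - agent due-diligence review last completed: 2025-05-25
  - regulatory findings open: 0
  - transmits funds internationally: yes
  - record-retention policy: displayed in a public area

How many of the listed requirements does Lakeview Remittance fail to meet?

1

1. tangible net worth $850,000 ≥ $625,000 → met
2. agent due-diligence review 420 days ago vs limit 540 → met
3. FinCEN registration confirmation present → met
4. regulatory findings open 0 ≤ 1 → met
5. record-retention policy present → met
6. agent list present → met
7. condition 'transmits funds internationally' holds; surety bond $500,000 ≥ $275,000 → met
8. independent AML audit 153 days ago vs limit 270 → met
9. BSA training 589 days ago vs limit 540 → not met
10. AML compliance program present → met
11. designated compliance officers 3 ≥ 2 → met
12. days since last SAR review 10 ≤ 13 → met
Not met: 1 of 12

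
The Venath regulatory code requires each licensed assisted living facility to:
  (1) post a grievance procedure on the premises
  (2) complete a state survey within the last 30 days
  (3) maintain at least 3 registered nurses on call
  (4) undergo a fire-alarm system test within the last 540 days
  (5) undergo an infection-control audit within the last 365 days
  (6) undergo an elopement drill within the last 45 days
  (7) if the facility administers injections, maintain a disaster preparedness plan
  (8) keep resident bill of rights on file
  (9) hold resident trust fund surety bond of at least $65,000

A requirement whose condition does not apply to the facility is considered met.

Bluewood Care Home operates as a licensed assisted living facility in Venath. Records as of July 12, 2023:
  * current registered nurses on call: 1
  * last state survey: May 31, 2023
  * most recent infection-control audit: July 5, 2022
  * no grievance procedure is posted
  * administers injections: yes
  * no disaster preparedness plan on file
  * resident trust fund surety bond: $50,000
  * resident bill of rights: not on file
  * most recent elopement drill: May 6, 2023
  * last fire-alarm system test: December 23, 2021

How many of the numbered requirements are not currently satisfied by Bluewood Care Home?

1. grievance procedure absent → not met
2. state survey 42 days ago vs limit 30 → not met
3. registered nurses on call 1 < 3 → not met
4. fire-alarm system test 566 days ago vs limit 540 → not met
5. infection-control audit 372 days ago vs limit 365 → not met
6. elopement drill 67 days ago vs limit 45 → not met
7. condition 'administers injections' holds; disaster preparedness plan absent → not met
8. resident bill of rights absent → not met
9. resident trust fund surety bond $50,000 < $65,000 → not met
Not met: 9 of 9

9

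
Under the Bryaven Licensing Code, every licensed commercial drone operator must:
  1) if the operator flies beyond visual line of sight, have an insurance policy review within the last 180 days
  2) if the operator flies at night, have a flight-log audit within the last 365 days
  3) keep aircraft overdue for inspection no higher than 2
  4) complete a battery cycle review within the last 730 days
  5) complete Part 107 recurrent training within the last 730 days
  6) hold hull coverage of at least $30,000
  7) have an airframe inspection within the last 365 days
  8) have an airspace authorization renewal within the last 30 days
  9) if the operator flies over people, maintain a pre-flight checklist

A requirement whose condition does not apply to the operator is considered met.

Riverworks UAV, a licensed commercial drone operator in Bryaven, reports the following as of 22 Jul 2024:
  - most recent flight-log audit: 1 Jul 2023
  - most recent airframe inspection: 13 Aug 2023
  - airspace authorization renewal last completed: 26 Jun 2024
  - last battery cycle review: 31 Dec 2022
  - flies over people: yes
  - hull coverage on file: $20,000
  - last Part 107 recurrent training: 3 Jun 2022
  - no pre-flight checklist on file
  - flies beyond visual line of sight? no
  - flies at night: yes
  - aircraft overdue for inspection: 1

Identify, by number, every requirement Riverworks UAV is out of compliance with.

2, 5, 6, 9

1. condition 'flies beyond visual line of sight' does not hold → requirement n/a → met
2. condition 'flies at night' holds; flight-log audit 387 days ago vs limit 365 → not met
3. aircraft overdue for inspection 1 ≤ 2 → met
4. battery cycle review 569 days ago vs limit 730 → met
5. Part 107 recurrent training 780 days ago vs limit 730 → not met
6. hull coverage $20,000 < $30,000 → not met
7. airframe inspection 344 days ago vs limit 365 → met
8. airspace authorization renewal 26 days ago vs limit 30 → met
9. condition 'flies over people' holds; pre-flight checklist absent → not met
Not met: 2, 5, 6, 9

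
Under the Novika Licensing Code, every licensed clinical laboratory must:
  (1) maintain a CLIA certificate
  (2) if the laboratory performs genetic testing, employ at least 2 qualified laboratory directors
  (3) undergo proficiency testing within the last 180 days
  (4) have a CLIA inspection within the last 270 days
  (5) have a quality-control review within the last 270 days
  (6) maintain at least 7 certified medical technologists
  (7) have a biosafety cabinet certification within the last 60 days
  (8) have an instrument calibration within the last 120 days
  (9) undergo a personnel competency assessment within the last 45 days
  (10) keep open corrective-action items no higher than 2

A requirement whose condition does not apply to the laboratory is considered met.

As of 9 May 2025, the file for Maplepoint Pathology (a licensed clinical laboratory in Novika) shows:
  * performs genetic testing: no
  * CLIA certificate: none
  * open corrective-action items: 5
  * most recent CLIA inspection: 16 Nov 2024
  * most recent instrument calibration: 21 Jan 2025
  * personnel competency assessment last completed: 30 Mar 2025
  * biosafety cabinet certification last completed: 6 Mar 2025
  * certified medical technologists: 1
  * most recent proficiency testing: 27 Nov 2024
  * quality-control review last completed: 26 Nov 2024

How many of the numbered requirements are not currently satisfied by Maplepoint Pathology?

4

1. CLIA certificate absent → not met
2. condition 'performs genetic testing' does not hold → requirement n/a → met
3. proficiency testing 163 days ago vs limit 180 → met
4. CLIA inspection 174 days ago vs limit 270 → met
5. quality-control review 164 days ago vs limit 270 → met
6. certified medical technologists 1 < 7 → not met
7. biosafety cabinet certification 64 days ago vs limit 60 → not met
8. instrument calibration 108 days ago vs limit 120 → met
9. personnel competency assessment 40 days ago vs limit 45 → met
10. open corrective-action items 5 > 2 → not met
Not met: 4 of 10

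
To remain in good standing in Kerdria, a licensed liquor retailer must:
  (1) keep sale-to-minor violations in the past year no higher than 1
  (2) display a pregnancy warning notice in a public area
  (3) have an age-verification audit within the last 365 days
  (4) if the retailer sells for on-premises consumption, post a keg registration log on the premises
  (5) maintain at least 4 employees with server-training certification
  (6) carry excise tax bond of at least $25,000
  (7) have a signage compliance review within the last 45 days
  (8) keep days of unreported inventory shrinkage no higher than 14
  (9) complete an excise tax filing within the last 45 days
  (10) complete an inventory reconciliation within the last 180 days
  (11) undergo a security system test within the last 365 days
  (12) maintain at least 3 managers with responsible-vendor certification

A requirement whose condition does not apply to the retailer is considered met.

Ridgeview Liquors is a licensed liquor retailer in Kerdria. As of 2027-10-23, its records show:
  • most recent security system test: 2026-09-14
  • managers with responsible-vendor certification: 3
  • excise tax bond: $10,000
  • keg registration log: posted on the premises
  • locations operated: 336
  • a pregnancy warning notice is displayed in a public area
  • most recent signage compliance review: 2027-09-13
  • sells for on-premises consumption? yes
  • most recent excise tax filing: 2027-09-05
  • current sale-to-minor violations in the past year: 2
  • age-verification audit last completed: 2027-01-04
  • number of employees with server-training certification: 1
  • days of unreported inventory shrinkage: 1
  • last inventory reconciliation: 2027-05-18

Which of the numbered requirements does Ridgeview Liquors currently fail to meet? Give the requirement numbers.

1, 5, 6, 9, 11

1. sale-to-minor violations in the past year 2 > 1 → not met
2. pregnancy warning notice present → met
3. age-verification audit 292 days ago vs limit 365 → met
4. condition 'sells for on-premises consumption' holds; keg registration log present → met
5. employees with server-training certification 1 < 4 → not met
6. excise tax bond $10,000 < $25,000 → not met
7. signage compliance review 40 days ago vs limit 45 → met
8. days of unreported inventory shrinkage 1 ≤ 14 → met
9. excise tax filing 48 days ago vs limit 45 → not met
10. inventory reconciliation 158 days ago vs limit 180 → met
11. security system test 404 days ago vs limit 365 → not met
12. managers with responsible-vendor certification 3 ≥ 3 → met
Not met: 1, 5, 6, 9, 11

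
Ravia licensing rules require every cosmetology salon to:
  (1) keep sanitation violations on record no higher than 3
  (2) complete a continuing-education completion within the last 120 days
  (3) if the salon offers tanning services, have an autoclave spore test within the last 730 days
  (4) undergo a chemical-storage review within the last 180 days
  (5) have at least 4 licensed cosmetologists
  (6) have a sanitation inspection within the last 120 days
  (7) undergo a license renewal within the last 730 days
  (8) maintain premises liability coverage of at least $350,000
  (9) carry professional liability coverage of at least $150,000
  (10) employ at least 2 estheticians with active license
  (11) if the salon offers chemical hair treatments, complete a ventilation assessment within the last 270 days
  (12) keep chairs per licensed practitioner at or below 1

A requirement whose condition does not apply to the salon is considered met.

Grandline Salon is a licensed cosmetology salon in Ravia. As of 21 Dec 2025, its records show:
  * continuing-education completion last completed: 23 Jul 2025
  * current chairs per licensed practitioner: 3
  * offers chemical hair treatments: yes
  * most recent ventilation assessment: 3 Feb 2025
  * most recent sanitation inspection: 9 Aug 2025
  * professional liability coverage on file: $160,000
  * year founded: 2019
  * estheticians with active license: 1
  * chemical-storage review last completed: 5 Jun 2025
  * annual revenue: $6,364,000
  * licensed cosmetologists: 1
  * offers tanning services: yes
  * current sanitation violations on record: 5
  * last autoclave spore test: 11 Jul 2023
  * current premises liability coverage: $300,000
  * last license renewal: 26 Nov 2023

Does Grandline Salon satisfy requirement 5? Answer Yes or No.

5. licensed cosmetologists 1 < 4 → not met

No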